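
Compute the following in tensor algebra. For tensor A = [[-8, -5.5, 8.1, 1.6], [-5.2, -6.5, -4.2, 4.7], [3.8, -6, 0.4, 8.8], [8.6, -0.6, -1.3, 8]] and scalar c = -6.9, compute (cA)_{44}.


Scalar multiplication: (cA)_{ij} = c * A_{ij}.
c = -6.9
A_{44} = 8
(cA)_{44} = -6.9 * 8 = -55.2

-55.2


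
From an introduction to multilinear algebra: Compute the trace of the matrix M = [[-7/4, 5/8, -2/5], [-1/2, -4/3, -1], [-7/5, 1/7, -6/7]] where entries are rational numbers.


The trace is the sum of diagonal entries.
Diagonal: M[1,1] = -7/4, M[2,2] = -4/3, M[3,3] = -6/7
Tr(M) = -7/4 + -4/3 + -6/7
Computing step by step:
After adding M[1,1]: -7/4
After adding M[2,2]: -37/12
After adding M[3,3]: -331/84
Tr(M) = -331/84

-331/84


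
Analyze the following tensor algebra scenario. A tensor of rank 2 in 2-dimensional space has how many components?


The number of components of a rank-r tensor in d dimensions is d^r.
Here d = 2 and r = 2.
2^2 = 4

4


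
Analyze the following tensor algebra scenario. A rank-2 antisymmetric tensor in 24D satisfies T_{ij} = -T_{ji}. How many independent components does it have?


An antisymmetric rank-2 tensor satisfies A_{ij} = -A_{ji}, so diagonal entries are zero.
The independent components are the upper-triangular entries: C(n, 2) = n(n-1)/2.
n = 24
C(24, 2) = 24 * 23 / 2 = 552 / 2 = 276

276


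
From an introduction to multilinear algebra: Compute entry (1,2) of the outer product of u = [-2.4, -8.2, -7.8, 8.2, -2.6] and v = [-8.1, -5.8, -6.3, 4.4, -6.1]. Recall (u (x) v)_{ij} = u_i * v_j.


The outer product entry T_{ij} = u_i * v_j.
We need i=1, j=2.
u_1 = -2.4, v_2 = -5.8
T_{1,2} = -2.4 * -5.8 = 13.92

13.92


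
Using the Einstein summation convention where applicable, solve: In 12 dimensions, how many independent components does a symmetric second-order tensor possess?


A symmetric rank-2 tensor in d dimensions has d(d+1)/2 independent components.
d = 12
d(d+1)/2 = 12 * 13 / 2 = 156 / 2 = 78

78


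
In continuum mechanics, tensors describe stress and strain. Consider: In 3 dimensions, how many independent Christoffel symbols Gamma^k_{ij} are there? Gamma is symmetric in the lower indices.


Christoffel symbols Gamma^k_{ij} are symmetric in i,j, so there are d * d(d+1)/2 independent symbols.
d = 3
d(d+1)/2 = 3 * 4 / 2 = 6
Total = 3 * 6 = 18

18


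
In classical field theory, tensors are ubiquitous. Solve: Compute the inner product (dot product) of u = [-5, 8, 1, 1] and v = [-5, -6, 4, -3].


The inner product u . v = sum of u_i * v_i.
Term-by-term: -5 * -5, 8 * -6, 1 * 4, 1 * -3
Products: 25, -48, 4, -3
Sum = 25 + -48 + 4 + -3 = -22

-22


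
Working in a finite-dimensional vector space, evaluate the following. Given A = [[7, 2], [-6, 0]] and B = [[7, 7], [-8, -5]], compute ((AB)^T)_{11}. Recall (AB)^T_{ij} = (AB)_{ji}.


(AB)^T_{ij} = (AB)_{ji} = sum_k A_{jk} B_{ki}.
For i=1, j=1 we need (AB)_{11}:
A_{11} * B_{11} = 7 * 7 = 49
A_{12} * B_{21} = 2 * -8 = -16
Sum = 49 + -16 = 33

33


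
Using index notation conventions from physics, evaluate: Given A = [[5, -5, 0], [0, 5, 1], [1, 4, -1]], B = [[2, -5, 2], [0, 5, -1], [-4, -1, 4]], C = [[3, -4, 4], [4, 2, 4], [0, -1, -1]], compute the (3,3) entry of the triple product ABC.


(ABC)_{33} = sum_m (AB)_{3m} C_{m3}. First compute row 3 of AB.
(AB)_{31} = 1*2 + 4*0 + -1*-4 = 6
(AB)_{32} = 1*-5 + 4*5 + -1*-1 = 16
(AB)_{33} = 1*2 + 4*-1 + -1*4 = -6
Now contract with column 3 of C:
(AB)_{31} * C_{13} = 6 * 4 = 24
(AB)_{32} * C_{23} = 16 * 4 = 64
(AB)_{33} * C_{33} = -6 * -1 = 6
(ABC)_{33} = 24 + 64 + 6 = 94

94


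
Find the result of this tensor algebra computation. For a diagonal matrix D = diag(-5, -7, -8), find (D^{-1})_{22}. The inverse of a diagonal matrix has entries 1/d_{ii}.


For a diagonal matrix, the inverse has entries (D^{-1})_{ii} = 1/d_{ii}.
The diagonal entries are: d_{11} = -5, d_{22} = -7, d_{33} = -8
We need (D^{-1})_{22} = 1/d_{22} = 1/-7 = -1/7

-1/7


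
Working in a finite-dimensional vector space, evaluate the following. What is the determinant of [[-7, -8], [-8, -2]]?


For a 2x2 matrix [[a, b], [c, d]], det = a*d - b*c.
a = -7, b = -8, c = -8, d = -2
a*d = -7 * -2 = 14
b*c = -8 * -8 = 64
det = 14 - 64 = -50

-50


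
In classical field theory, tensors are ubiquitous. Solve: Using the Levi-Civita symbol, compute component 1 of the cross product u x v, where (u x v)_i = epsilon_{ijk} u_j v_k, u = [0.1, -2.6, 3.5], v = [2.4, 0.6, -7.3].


(u x v)_1 = sum_{j,k} epsilon_{1jk} u_j v_k. Only permutations of (1,2,3) contribute; the two non-zero terms are:
eps_{123} u_2 v_3 = 1 * -2.6 * -7.3 = 18.98
eps_{132} u_3 v_2 = -1 * 3.5 * 0.6 = -2.1
(u x v)_1 = 16.88

16.88


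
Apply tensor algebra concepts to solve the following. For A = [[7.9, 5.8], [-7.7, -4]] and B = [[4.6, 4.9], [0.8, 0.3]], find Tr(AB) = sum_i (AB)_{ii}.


Tr(AB) = sum_i (AB)_{ii} where (AB)_{ii} = sum_k A_{ik} B_{ki}.
(AB)_{11} = 7.9*4.6 + 5.8*0.8 = 40.98
(AB)_{22} = -7.7*4.9 + -4*0.3 = -38.93
Tr(AB) = 40.98 + -38.93 = 2.05

2.05


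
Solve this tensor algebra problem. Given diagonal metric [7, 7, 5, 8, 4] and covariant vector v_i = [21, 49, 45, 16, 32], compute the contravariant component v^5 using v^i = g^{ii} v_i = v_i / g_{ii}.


To raise an index with a diagonal metric: v^i = v_i / g_{ii}.
For index 5: v_5 = 32, g_{55} = 4
v^5 = 32 / 4 = 8

8


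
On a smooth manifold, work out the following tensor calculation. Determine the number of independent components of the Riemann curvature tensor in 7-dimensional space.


The Riemann tensor in d dimensions has d^2(d^2 - 1)/12 independent components.
d = 7, so d^2 = 49
d^2 - 1 = 48
d^2(d^2 - 1) = 49 * 48 = 2352
Divide by 12: 2352 / 12 = 196

196


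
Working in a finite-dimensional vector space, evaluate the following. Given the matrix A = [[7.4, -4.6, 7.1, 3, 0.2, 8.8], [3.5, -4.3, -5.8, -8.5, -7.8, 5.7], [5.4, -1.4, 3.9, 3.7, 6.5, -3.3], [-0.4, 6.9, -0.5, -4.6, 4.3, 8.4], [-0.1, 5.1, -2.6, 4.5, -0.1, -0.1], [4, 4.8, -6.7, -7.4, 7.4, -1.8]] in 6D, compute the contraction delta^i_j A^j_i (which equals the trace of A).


The contraction (trace) of a rank-2 tensor is the sum of its diagonal elements.
Diagonal entries: A[1,1] = 7.4, A[2,2] = -4.3, A[3,3] = 3.9, A[4,4] = -4.6, A[5,5] = -0.1, A[6,6] = -1.8
Tr(A) = 7.4 + -4.3 + 3.9 + -4.6 + -0.1 + -1.8 = 0.5

0.5


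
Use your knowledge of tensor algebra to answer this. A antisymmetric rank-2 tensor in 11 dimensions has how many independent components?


A antisymmetric rank-2 tensor in d dimensions has d(d-1)/2 independent components.
d = 11
d(d-1)/2 = 11 * 10 / 2 = 110 / 2 = 55

55


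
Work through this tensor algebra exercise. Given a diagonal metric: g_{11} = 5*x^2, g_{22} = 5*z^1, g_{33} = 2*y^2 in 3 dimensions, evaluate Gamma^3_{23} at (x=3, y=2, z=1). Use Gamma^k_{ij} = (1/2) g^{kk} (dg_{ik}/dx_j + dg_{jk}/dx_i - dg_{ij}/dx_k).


For a diagonal metric, Gamma^k_{ij} = (1/2) g^{kk} (dg_{ik}/dx_j + dg_{jk}/dx_i - dg_{ij}/dx_k).
The metric is diagonal, so g_{ab} = 0 for a != b.
At the given point: g_{11} = 45, g_{22} = 5, g_{33} = 8
g^{33} = 1/8
dg_{23}/dx_3 = 0 (off-diagonal)
dg_{33}/dx_2 = dg_{33}/dx_2 = 8
dg_{23}/dx_3 = 0 (off-diagonal)
Numerator = 0 + 8 - 0 = 8
Gamma^3_{23} = 8 / (2 * 8) = 1/2

1/2


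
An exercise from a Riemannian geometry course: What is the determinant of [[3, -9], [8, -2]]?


For a 2x2 matrix [[a, b], [c, d]], det = a*d - b*c.
a = 3, b = -9, c = 8, d = -2
a*d = 3 * -2 = -6
b*c = -9 * 8 = -72
det = -6 - -72 = 66

66


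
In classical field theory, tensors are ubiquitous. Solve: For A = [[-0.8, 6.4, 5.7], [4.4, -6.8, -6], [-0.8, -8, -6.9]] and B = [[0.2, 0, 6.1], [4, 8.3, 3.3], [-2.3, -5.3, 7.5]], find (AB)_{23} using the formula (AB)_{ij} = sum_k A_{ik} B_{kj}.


(AB)_{ij} = sum_k A_{ik} B_{kj}.
For i=2, j=3:
A_{21} * B_{13} = 4.4 * 6.1 = 26.84
A_{22} * B_{23} = -6.8 * 3.3 = -22.44
A_{23} * B_{33} = -6 * 7.5 = -45
Sum = 26.84 + -22.44 + -45 = -40.6

-40.6


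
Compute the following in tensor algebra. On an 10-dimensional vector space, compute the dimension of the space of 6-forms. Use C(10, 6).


The dimension of the space of p-forms on an n-dimensional space is C(n, p).
n = 10, p = 6
C(10, 6) = 10! / (6! * 4!) = 210

210


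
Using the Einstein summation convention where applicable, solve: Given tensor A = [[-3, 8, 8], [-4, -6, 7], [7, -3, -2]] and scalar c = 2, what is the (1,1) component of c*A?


Scalar multiplication: (cA)_{ij} = c * A_{ij}.
c = 2
A_{11} = -3
(cA)_{11} = 2 * -3 = -6

-6


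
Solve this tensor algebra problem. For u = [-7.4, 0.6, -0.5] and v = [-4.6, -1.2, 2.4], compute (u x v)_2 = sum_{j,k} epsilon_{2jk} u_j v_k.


(u x v)_2 = sum_{j,k} epsilon_{2jk} u_j v_k. Only permutations of (1,2,3) contribute; the two non-zero terms are:
eps_{213} u_1 v_3 = -1 * -7.4 * 2.4 = 17.76
eps_{231} u_3 v_1 = 1 * -0.5 * -4.6 = 2.3
(u x v)_2 = 20.06

20.06


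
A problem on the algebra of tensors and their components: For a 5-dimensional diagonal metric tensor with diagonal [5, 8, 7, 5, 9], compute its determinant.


For a diagonal metric, the determinant is the product of diagonal entries.
Diagonal entries: 5, 8, 7, 5, 9
det(g) = 5 * 8 * 7 * 5 * 9 = 12600

12600


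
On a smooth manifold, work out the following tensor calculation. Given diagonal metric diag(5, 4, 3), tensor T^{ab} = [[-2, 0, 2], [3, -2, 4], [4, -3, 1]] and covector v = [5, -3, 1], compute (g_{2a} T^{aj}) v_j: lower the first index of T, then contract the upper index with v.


Step 1: lower the first index. For a diagonal metric, g_{ia} T^{aj} = g_{ii} T^{ij} (no sum on i).
g_{22} = 4
S_2{}^1 = 4 * T^{21} = 4 * 3 = 12
S_2{}^2 = 4 * T^{22} = 4 * -2 = -8
S_2{}^3 = 4 * T^{23} = 4 * 4 = 16
Step 2: contract S_2{}^j with v_j.
S_2{}^1 * v_1 = 12 * 5 = 60
S_2{}^2 * v_2 = -8 * -3 = 24
S_2{}^3 * v_3 = 16 * 1 = 16
Result = 60 + 24 + 16 = 100

100


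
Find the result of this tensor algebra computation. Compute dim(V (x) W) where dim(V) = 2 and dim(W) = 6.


The dimension of a tensor product is the product of dimensions.
dim(V) = 2, dim(W) = 6
dim(V (x) W) = 2 * 6 = 12

12


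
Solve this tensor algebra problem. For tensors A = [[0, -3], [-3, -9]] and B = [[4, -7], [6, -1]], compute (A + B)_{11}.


Tensor addition is component-wise: (A + B)_{ij} = A_{ij} + B_{ij}.
A_{11} = 0
B_{11} = 4
(A + B)_{11} = 0 + 4 = 4

4


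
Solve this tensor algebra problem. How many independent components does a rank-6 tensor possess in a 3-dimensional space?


The number of components of a rank-r tensor in d dimensions is d^r.
Here d = 3 and r = 6.
3^6 = 729

729


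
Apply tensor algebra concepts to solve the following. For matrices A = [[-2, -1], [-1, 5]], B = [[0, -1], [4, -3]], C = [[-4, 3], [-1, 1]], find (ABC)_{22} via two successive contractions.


(ABC)_{22} = sum_m (AB)_{2m} C_{m2}. First compute row 2 of AB.
(AB)_{21} = -1*0 + 5*4 = 20
(AB)_{22} = -1*-1 + 5*-3 = -14
Now contract with column 2 of C:
(AB)_{21} * C_{12} = 20 * 3 = 60
(AB)_{22} * C_{22} = -14 * 1 = -14
(ABC)_{22} = 60 + -14 = 46

46


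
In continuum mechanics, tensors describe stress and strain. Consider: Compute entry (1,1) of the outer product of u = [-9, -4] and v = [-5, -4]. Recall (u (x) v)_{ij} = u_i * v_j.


The outer product entry T_{ij} = u_i * v_j.
We need i=1, j=1.
u_1 = -9, v_1 = -5
T_{1,1} = -9 * -5 = 45

45


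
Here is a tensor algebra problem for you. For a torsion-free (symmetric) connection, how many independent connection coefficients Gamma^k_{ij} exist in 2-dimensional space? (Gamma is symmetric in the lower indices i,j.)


Christoffel symbols Gamma^k_{ij} are symmetric in i,j, so there are d * d(d+1)/2 independent symbols.
d = 2
d(d+1)/2 = 2 * 3 / 2 = 3
Total = 2 * 3 = 6

6


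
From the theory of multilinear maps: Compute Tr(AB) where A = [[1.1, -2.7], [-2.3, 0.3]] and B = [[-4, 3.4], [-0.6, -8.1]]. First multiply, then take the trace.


Tr(AB) = sum_i (AB)_{ii} where (AB)_{ii} = sum_k A_{ik} B_{ki}.
(AB)_{11} = 1.1*-4 + -2.7*-0.6 = -2.78
(AB)_{22} = -2.3*3.4 + 0.3*-8.1 = -10.25
Tr(AB) = -2.78 + -10.25 = -13.03

-13.03


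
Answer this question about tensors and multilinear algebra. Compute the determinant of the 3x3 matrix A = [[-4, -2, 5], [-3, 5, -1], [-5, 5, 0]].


Expanding along the first row, det(A) = a11*M_11 - a12*M_12 + a13*M_13, where M_1j is the (1,j) minor.
Minor M_11 = 5*0 - -1*5 = 5
Minor M_12 = -3*0 - -1*-5 = -5
Minor M_13 = -3*5 - 5*-5 = 10
det = -4*(5) - -2*(-5) + 5*(10)
    = -20 - 10 + 50
    = 20

20


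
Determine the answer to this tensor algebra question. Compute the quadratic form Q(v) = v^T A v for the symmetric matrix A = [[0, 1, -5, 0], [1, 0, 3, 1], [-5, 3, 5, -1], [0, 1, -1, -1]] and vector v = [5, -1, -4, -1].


First compute Av:
(Av)_1 = 0*5 + 1*-1 + -5*-4 + 0*-1 = 19
(Av)_2 = 1*5 + 0*-1 + 3*-4 + 1*-1 = -8
(Av)_3 = -5*5 + 3*-1 + 5*-4 + -1*-1 = -47
(Av)_4 = 0*5 + 1*-1 + -1*-4 + -1*-1 = 4
Av = [19, -8, -47, 4]
Then v^T (Av) = 5*19 + -1*-8 + -4*-47 + -1*4
= 95 + 8 + 188 + -4 = 287

287


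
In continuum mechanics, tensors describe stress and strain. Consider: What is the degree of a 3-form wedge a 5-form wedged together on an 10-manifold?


The degree of a wedge product is the sum of the degrees of the individual forms.
Degrees: 3, 5
Total degree = 3 + 5 = 8

8


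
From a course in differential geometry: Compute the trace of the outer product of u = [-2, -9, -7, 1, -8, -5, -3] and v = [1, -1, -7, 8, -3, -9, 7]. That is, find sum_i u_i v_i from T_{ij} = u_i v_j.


The outer product gives T_{ij} = u_i v_j.
The trace (contraction) is Tr(T) = sum_i T_{ii} = sum_i u_i v_i.
Diagonal entries:
T_{11} = u_1 * v_1 = -2 * 1 = -2
T_{22} = u_2 * v_2 = -9 * -1 = 9
T_{33} = u_3 * v_3 = -7 * -7 = 49
T_{44} = u_4 * v_4 = 1 * 8 = 8
T_{55} = u_5 * v_5 = -8 * -3 = 24
T_{66} = u_6 * v_6 = -5 * -9 = 45
T_{77} = u_7 * v_7 = -3 * 7 = -21
Tr(T) = -2 + 9 + 49 + 8 + 24 + 45 + -21 = 112

112


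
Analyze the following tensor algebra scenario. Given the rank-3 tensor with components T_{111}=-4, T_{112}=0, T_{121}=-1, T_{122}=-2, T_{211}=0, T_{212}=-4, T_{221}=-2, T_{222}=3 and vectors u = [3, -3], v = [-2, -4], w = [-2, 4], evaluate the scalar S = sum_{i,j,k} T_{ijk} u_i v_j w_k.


S = sum over i,j,k of T_{ijk} u_i v_j w_k. Expanding all 8 terms:
T_{111}*u_1*v_1*w_1 = -4*3*-2*-2 = -48  (running total: -48)
T_{112}*u_1*v_1*w_2 = 0*3*-2*4 = 0  (running total: -48)
T_{121}*u_1*v_2*w_1 = -1*3*-4*-2 = -24  (running total: -72)
T_{122}*u_1*v_2*w_2 = -2*3*-4*4 = 96  (running total: 24)
T_{211}*u_2*v_1*w_1 = 0*-3*-2*-2 = 0  (running total: 24)
T_{212}*u_2*v_1*w_2 = -4*-3*-2*4 = -96  (running total: -72)
T_{221}*u_2*v_2*w_1 = -2*-3*-4*-2 = 48  (running total: -24)
T_{222}*u_2*v_2*w_2 = 3*-3*-4*4 = 144  (running total: 120)
S = 120

120


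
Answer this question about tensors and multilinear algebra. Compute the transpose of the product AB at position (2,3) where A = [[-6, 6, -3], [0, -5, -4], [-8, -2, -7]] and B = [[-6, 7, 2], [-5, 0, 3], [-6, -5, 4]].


(AB)^T_{ij} = (AB)_{ji} = sum_k A_{jk} B_{ki}.
For i=2, j=3 we need (AB)_{32}:
A_{31} * B_{12} = -8 * 7 = -56
A_{32} * B_{22} = -2 * 0 = 0
A_{33} * B_{32} = -7 * -5 = 35
Sum = -56 + 0 + 35 = -21

-21


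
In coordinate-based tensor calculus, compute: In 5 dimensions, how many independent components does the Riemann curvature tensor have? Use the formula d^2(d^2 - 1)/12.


The Riemann tensor in d dimensions has d^2(d^2 - 1)/12 independent components.
d = 5, so d^2 = 25
d^2 - 1 = 24
d^2(d^2 - 1) = 25 * 24 = 600
Divide by 12: 600 / 12 = 50

50


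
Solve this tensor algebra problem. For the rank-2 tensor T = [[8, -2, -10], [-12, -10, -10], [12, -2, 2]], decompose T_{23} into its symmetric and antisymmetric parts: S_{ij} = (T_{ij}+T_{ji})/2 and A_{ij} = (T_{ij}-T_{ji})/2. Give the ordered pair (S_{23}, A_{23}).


T_{23} = -10
T_{32} = -2
S_{23} = (-10 + -2)/2 = -12/2 = -6
A_{23} = (-10 - -2)/2 = -8/2 = -4
Check: S + A = -6 + -4 = -10 = T_{23}.

(-6, -4)


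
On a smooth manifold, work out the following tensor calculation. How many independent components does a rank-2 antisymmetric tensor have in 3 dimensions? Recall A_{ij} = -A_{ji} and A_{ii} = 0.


An antisymmetric rank-2 tensor satisfies A_{ij} = -A_{ji}, so diagonal entries are zero.
The independent components are the upper-triangular entries: C(n, 2) = n(n-1)/2.
n = 3
C(3, 2) = 3 * 2 / 2 = 6 / 2 = 3

3


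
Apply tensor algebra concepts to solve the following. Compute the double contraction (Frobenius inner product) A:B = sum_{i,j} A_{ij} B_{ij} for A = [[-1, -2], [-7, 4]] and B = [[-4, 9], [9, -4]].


A:B = sum over all i,j of A_{ij} * B_{ij}.
Row 1: -1*-4=4, -2*9=-18 => row sum = -14
Row 2: -7*9=-63, 4*-4=-16 => row sum = -79
Total = -14 + -79 = -93

-93


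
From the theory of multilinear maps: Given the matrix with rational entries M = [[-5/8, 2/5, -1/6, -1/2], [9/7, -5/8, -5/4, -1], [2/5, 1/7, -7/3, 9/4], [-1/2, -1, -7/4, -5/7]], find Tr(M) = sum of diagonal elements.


The trace is the sum of diagonal entries.
Diagonal: M[1,1] = -5/8, M[2,2] = -5/8, M[3,3] = -7/3, M[4,4] = -5/7
Tr(M) = -5/8 + -5/8 + -7/3 + -5/7
Computing step by step:
After adding M[1,1]: -5/8
After adding M[2,2]: -5/4
After adding M[3,3]: -43/12
After adding M[4,4]: -361/84
Tr(M) = -361/84

-361/84


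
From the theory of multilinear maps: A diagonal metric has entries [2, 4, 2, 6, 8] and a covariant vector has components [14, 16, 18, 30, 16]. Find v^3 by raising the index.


To raise an index with a diagonal metric: v^i = v_i / g_{ii}.
For index 3: v_3 = 18, g_{33} = 2
v^3 = 18 / 2 = 9

9


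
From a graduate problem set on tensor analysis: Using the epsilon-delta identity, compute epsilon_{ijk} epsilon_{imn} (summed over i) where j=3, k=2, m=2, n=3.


Using the identity: epsilon_{ijk} epsilon_{imn} = delta_{jm} delta_{kn} - delta_{jn} delta_{km}.
delta_{32} = 0
delta_{23} = 0
delta_{33} = 1
delta_{22} = 1
Result = 0 * 0 - 1 * 1 = 0 - 1 = -1

-1


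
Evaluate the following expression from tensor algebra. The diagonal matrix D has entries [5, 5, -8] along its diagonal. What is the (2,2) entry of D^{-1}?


For a diagonal matrix, the inverse has entries (D^{-1})_{ii} = 1/d_{ii}.
The diagonal entries are: d_{11} = 5, d_{22} = 5, d_{33} = -8
We need (D^{-1})_{22} = 1/d_{22} = 1/5 = 1/5

1/5


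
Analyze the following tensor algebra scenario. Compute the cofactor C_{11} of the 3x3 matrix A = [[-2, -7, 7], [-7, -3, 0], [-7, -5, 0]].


To find cofactor C_{11}, delete row 1 and column 1.
The resulting 2x2 submatrix is: [[-3, 0], [-5, 0]]
Minor M_{11} = -3*0 - 0*-5
  = 0 - 0 = 0
Sign = (-1)^(1+1) = (-1)^2 = 1
Cofactor C_{11} = 1 * 0 = 0

0


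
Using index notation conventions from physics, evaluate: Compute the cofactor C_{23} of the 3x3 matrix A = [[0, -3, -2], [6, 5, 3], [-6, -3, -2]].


To find cofactor C_{23}, delete row 2 and column 3.
The resulting 2x2 submatrix is: [[0, -3], [-6, -3]]
Minor M_{23} = 0*-3 - -3*-6
  = 0 - 18 = -18
Sign = (-1)^(2+3) = (-1)^5 = -1
Cofactor C_{23} = -1 * -18 = 18

18


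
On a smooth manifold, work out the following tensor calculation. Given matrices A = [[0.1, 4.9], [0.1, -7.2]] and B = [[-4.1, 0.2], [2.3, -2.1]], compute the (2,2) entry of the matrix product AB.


(AB)_{ij} = sum_k A_{ik} B_{kj}.
For i=2, j=2:
A_{21} * B_{12} = 0.1 * 0.2 = 0.02
A_{22} * B_{22} = -7.2 * -2.1 = 15.12
Sum = 0.02 + 15.12 = 15.14

15.14


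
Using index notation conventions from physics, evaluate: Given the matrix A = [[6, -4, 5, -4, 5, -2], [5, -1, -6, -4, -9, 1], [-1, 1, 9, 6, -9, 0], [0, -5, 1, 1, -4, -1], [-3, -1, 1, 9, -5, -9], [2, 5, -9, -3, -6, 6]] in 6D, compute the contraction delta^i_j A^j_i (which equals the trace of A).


The contraction (trace) of a rank-2 tensor is the sum of its diagonal elements.
Diagonal entries: A[1,1] = 6, A[2,2] = -1, A[3,3] = 9, A[4,4] = 1, A[5,5] = -5, A[6,6] = 6
Tr(A) = 6 + -1 + 9 + 1 + -5 + 6 = 16

16


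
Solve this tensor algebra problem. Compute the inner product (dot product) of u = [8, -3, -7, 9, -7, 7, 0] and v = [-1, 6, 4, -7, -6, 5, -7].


The inner product u . v = sum of u_i * v_i.
Term-by-term: 8 * -1, -3 * 6, -7 * 4, 9 * -7, -7 * -6, 7 * 5, 0 * -7
Products: -8, -18, -28, -63, 42, 35, 0
Sum = -8 + -18 + -28 + -63 + 42 + 35 + 0 = -40

-40


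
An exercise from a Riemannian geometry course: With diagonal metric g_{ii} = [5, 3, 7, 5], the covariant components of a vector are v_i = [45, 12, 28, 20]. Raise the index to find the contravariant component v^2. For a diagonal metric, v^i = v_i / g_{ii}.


To raise an index with a diagonal metric: v^i = v_i / g_{ii}.
For index 2: v_2 = 12, g_{22} = 3
v^2 = 12 / 3 = 4

4


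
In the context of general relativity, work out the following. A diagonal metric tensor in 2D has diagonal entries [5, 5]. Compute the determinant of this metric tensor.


For a diagonal metric, the determinant is the product of diagonal entries.
Diagonal entries: 5, 5
det(g) = 5 * 5 = 25

25


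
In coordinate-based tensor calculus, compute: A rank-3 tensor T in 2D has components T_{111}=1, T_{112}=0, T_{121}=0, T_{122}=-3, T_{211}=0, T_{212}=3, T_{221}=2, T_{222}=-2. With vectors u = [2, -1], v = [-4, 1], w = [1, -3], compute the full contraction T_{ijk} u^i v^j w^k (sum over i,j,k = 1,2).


S = sum over i,j,k of T_{ijk} u_i v_j w_k. Expanding all 8 terms:
T_{111}*u_1*v_1*w_1 = 1*2*-4*1 = -8  (running total: -8)
T_{112}*u_1*v_1*w_2 = 0*2*-4*-3 = 0  (running total: -8)
T_{121}*u_1*v_2*w_1 = 0*2*1*1 = 0  (running total: -8)
T_{122}*u_1*v_2*w_2 = -3*2*1*-3 = 18  (running total: 10)
T_{211}*u_2*v_1*w_1 = 0*-1*-4*1 = 0  (running total: 10)
T_{212}*u_2*v_1*w_2 = 3*-1*-4*-3 = -36  (running total: -26)
T_{221}*u_2*v_2*w_1 = 2*-1*1*1 = -2  (running total: -28)
T_{222}*u_2*v_2*w_2 = -2*-1*1*-3 = -6  (running total: -34)
S = -34

-34


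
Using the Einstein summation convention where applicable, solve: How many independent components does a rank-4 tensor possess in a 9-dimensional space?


The number of components of a rank-r tensor in d dimensions is d^r.
Here d = 9 and r = 4.
9^4 = 6561

6561


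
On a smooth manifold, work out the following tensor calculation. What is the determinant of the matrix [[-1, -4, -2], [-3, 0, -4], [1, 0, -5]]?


Expanding along the first row, det(A) = a11*M_11 - a12*M_12 + a13*M_13, where M_1j is the (1,j) minor.
Minor M_11 = 0*-5 - -4*0 = 0
Minor M_12 = -3*-5 - -4*1 = 19
Minor M_13 = -3*0 - 0*1 = 0
det = -1*(0) - -4*(19) + -2*(0)
    = 0 - -76 + 0
    = 76

76


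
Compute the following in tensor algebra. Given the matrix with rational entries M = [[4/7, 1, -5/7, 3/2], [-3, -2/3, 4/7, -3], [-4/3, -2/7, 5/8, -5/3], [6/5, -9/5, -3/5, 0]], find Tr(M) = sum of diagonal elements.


The trace is the sum of diagonal entries.
Diagonal: M[1,1] = 4/7, M[2,2] = -2/3, M[3,3] = 5/8, M[4,4] = 0
Tr(M) = 4/7 + -2/3 + 5/8 + 0
Computing step by step:
After adding M[1,1]: 4/7
After adding M[2,2]: -2/21
After adding M[3,3]: 89/168
After adding M[4,4]: 89/168
Tr(M) = 89/168

89/168


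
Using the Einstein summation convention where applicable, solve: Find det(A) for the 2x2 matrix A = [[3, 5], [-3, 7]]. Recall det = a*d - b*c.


For a 2x2 matrix [[a, b], [c, d]], det = a*d - b*c.
a = 3, b = 5, c = -3, d = 7
a*d = 3 * 7 = 21
b*c = 5 * -3 = -15
det = 21 - -15 = 36

36


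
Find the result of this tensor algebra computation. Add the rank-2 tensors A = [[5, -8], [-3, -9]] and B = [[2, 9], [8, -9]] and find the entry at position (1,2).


Tensor addition is component-wise: (A + B)_{ij} = A_{ij} + B_{ij}.
A_{12} = -8
B_{12} = 9
(A + B)_{12} = -8 + 9 = 1

1


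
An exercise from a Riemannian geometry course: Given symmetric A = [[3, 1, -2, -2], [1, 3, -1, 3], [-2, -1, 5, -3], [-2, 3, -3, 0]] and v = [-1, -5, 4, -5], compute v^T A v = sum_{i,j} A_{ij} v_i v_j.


First compute Av:
(Av)_1 = 3*-1 + 1*-5 + -2*4 + -2*-5 = -6
(Av)_2 = 1*-1 + 3*-5 + -1*4 + 3*-5 = -35
(Av)_3 = -2*-1 + -1*-5 + 5*4 + -3*-5 = 42
(Av)_4 = -2*-1 + 3*-5 + -3*4 + 0*-5 = -25
Av = [-6, -35, 42, -25]
Then v^T (Av) = -1*-6 + -5*-35 + 4*42 + -5*-25
= 6 + 175 + 168 + 125 = 474

474


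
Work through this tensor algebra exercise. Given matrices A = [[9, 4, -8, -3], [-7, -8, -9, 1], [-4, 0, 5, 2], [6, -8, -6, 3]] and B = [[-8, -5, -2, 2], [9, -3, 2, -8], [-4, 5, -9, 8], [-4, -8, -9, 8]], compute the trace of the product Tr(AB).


Tr(AB) = sum_i (AB)_{ii} where (AB)_{ii} = sum_k A_{ik} B_{ki}.
(AB)_{11} = 9*-8 + 4*9 + -8*-4 + -3*-4 = 8
(AB)_{22} = -7*-5 + -8*-3 + -9*5 + 1*-8 = 6
(AB)_{33} = -4*-2 + 0*2 + 5*-9 + 2*-9 = -55
(AB)_{44} = 6*2 + -8*-8 + -6*8 + 3*8 = 52
Tr(AB) = 8 + 6 + -55 + 52 = 11

11


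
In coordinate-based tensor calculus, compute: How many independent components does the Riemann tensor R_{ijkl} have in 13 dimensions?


The Riemann tensor in d dimensions has d^2(d^2 - 1)/12 independent components.
d = 13, so d^2 = 169
d^2 - 1 = 168
d^2(d^2 - 1) = 169 * 168 = 28392
Divide by 12: 28392 / 12 = 2366

2366


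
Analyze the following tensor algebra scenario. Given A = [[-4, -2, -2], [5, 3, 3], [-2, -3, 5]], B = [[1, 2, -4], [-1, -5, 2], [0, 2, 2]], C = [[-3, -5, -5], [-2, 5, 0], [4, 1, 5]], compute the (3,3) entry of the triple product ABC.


(ABC)_{33} = sum_m (AB)_{3m} C_{m3}. First compute row 3 of AB.
(AB)_{31} = -2*1 + -3*-1 + 5*0 = 1
(AB)_{32} = -2*2 + -3*-5 + 5*2 = 21
(AB)_{33} = -2*-4 + -3*2 + 5*2 = 12
Now contract with column 3 of C:
(AB)_{31} * C_{13} = 1 * -5 = -5
(AB)_{32} * C_{23} = 21 * 0 = 0
(AB)_{33} * C_{33} = 12 * 5 = 60
(ABC)_{33} = -5 + 0 + 60 = 55

55


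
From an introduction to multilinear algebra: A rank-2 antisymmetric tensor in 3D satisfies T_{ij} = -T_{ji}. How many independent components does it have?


An antisymmetric rank-2 tensor satisfies A_{ij} = -A_{ji}, so diagonal entries are zero.
The independent components are the upper-triangular entries: C(n, 2) = n(n-1)/2.
n = 3
C(3, 2) = 3 * 2 / 2 = 6 / 2 = 3

3


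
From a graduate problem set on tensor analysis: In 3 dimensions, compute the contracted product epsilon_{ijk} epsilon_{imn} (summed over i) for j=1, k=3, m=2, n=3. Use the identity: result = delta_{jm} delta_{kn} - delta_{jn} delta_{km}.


Using the identity: epsilon_{ijk} epsilon_{imn} = delta_{jm} delta_{kn} - delta_{jn} delta_{km}.
delta_{12} = 0
delta_{33} = 1
delta_{13} = 0
delta_{32} = 0
Result = 0 * 1 - 0 * 0 = 0 - 0 = 0

0


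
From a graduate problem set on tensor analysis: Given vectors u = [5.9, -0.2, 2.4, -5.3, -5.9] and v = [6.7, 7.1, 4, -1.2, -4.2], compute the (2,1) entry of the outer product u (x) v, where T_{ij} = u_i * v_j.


The outer product entry T_{ij} = u_i * v_j.
We need i=2, j=1.
u_2 = -0.2, v_1 = 6.7
T_{2,1} = -0.2 * 6.7 = -1.34

-1.34


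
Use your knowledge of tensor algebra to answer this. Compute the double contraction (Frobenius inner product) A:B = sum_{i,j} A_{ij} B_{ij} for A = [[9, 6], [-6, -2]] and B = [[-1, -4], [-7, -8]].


A:B = sum over all i,j of A_{ij} * B_{ij}.
Row 1: 9*-1=-9, 6*-4=-24 => row sum = -33
Row 2: -6*-7=42, -2*-8=16 => row sum = 58
Total = -33 + 58 = 25

25


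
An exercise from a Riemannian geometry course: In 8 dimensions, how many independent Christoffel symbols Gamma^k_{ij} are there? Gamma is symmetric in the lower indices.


Christoffel symbols Gamma^k_{ij} are symmetric in i,j, so there are d * d(d+1)/2 independent symbols.
d = 8
d(d+1)/2 = 8 * 9 / 2 = 36
Total = 8 * 36 = 288

288


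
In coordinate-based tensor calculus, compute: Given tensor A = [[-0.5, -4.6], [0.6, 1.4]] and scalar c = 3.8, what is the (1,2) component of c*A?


Scalar multiplication: (cA)_{ij} = c * A_{ij}.
c = 3.8
A_{12} = -4.6
(cA)_{12} = 3.8 * -4.6 = -17.48

-17.48


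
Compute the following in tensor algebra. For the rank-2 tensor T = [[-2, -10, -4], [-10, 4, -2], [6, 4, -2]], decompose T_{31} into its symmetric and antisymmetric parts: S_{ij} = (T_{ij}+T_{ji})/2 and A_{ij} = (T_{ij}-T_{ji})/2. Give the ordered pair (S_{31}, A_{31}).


T_{31} = 6
T_{13} = -4
S_{31} = (6 + -4)/2 = 2/2 = 1
A_{31} = (6 - -4)/2 = 10/2 = 5
Check: S + A = 1 + 5 = 6 = T_{31}.

(1, 5)


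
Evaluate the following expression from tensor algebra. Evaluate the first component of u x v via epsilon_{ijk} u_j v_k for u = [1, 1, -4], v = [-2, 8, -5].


(u x v)_1 = sum_{j,k} epsilon_{1jk} u_j v_k. Only permutations of (1,2,3) contribute; the two non-zero terms are:
eps_{123} u_2 v_3 = 1 * 1 * -5 = -5
eps_{132} u_3 v_2 = -1 * -4 * 8 = 32
(u x v)_1 = 27

27


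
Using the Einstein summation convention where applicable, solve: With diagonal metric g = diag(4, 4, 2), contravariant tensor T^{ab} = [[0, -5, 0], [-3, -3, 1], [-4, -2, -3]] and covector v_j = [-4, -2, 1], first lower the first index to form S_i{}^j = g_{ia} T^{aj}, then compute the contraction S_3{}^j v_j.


Step 1: lower the first index. For a diagonal metric, g_{ia} T^{aj} = g_{ii} T^{ij} (no sum on i).
g_{33} = 2
S_3{}^1 = 2 * T^{31} = 2 * -4 = -8
S_3{}^2 = 2 * T^{32} = 2 * -2 = -4
S_3{}^3 = 2 * T^{33} = 2 * -3 = -6
Step 2: contract S_3{}^j with v_j.
S_3{}^1 * v_1 = -8 * -4 = 32
S_3{}^2 * v_2 = -4 * -2 = 8
S_3{}^3 * v_3 = -6 * 1 = -6
Result = 32 + 8 + -6 = 34

34


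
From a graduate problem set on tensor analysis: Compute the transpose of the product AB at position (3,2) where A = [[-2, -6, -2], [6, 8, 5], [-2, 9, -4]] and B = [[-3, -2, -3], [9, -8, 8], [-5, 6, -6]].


(AB)^T_{ij} = (AB)_{ji} = sum_k A_{jk} B_{ki}.
For i=3, j=2 we need (AB)_{23}:
A_{21} * B_{13} = 6 * -3 = -18
A_{22} * B_{23} = 8 * 8 = 64
A_{23} * B_{33} = 5 * -6 = -30
Sum = -18 + 64 + -30 = 16

16


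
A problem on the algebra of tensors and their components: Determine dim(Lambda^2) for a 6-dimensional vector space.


The dimension of the space of p-forms on an n-dimensional space is C(n, p).
n = 6, p = 2
C(6, 2) = 6! / (2! * 4!) = 15

15


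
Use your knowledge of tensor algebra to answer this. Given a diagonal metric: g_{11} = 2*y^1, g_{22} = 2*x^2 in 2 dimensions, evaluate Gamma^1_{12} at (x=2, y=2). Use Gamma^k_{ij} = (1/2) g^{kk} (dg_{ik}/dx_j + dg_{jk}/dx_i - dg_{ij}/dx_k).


For a diagonal metric, Gamma^k_{ij} = (1/2) g^{kk} (dg_{ik}/dx_j + dg_{jk}/dx_i - dg_{ij}/dx_k).
The metric is diagonal, so g_{ab} = 0 for a != b.
At the given point: g_{11} = 4, g_{22} = 8
g^{11} = 1/4
dg_{11}/dx_2 = dg_{11}/dx_2 = 2
dg_{21}/dx_1 = 0 (off-diagonal)
dg_{12}/dx_1 = 0 (off-diagonal)
Numerator = 2 + 0 - 0 = 2
Gamma^1_{12} = 2 / (2 * 4) = 1/4

1/4


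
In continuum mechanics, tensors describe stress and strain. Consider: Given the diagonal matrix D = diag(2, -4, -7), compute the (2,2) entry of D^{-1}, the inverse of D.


For a diagonal matrix, the inverse has entries (D^{-1})_{ii} = 1/d_{ii}.
The diagonal entries are: d_{11} = 2, d_{22} = -4, d_{33} = -7
We need (D^{-1})_{22} = 1/d_{22} = 1/-4 = -1/4

-1/4


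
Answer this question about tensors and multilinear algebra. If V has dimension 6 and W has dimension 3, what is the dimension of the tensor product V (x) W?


The dimension of a tensor product is the product of dimensions.
dim(V) = 6, dim(W) = 3
dim(V (x) W) = 6 * 3 = 18

18


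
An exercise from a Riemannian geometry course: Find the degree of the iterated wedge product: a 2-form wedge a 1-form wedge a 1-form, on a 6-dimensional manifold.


The degree of a wedge product is the sum of the degrees of the individual forms.
Degrees: 2, 1, 1
Total degree = 2 + 1 + 1 = 4

4


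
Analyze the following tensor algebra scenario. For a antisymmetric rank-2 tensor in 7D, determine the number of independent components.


A antisymmetric rank-2 tensor in d dimensions has d(d-1)/2 independent components.
d = 7
d(d-1)/2 = 7 * 6 / 2 = 42 / 2 = 21

21


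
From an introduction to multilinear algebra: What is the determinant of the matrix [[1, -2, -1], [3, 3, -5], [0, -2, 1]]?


Expanding along the first row, det(A) = a11*M_11 - a12*M_12 + a13*M_13, where M_1j is the (1,j) minor.
Minor M_11 = 3*1 - -5*-2 = -7
Minor M_12 = 3*1 - -5*0 = 3
Minor M_13 = 3*-2 - 3*0 = -6
det = 1*(-7) - -2*(3) + -1*(-6)
    = -7 - -6 + 6
    = 5

5


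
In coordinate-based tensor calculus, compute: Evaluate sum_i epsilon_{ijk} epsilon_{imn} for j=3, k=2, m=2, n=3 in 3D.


Using the identity: epsilon_{ijk} epsilon_{imn} = delta_{jm} delta_{kn} - delta_{jn} delta_{km}.
delta_{32} = 0
delta_{23} = 0
delta_{33} = 1
delta_{22} = 1
Result = 0 * 0 - 1 * 1 = 0 - 1 = -1

-1


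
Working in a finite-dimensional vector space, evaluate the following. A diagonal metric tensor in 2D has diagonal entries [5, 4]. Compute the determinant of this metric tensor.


For a diagonal metric, the determinant is the product of diagonal entries.
Diagonal entries: 5, 4
det(g) = 5 * 4 = 20

20


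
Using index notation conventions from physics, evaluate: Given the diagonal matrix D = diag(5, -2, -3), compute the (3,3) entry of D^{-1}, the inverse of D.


For a diagonal matrix, the inverse has entries (D^{-1})_{ii} = 1/d_{ii}.
The diagonal entries are: d_{11} = 5, d_{22} = -2, d_{33} = -3
We need (D^{-1})_{33} = 1/d_{33} = 1/-3 = -1/3

-1/3


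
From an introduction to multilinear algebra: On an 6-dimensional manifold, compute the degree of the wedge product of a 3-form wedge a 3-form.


The degree of a wedge product is the sum of the degrees of the individual forms.
Degrees: 3, 3
Total degree = 3 + 3 = 6

6


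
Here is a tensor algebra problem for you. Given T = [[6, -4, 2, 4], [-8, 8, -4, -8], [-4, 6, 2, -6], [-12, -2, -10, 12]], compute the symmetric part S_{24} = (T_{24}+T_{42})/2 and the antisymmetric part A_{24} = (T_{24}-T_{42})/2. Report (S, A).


T_{24} = -8
T_{42} = -2
S_{24} = (-8 + -2)/2 = -10/2 = -5
A_{24} = (-8 - -2)/2 = -6/2 = -3
Check: S + A = -5 + -3 = -8 = T_{24}.

(-5, -3)


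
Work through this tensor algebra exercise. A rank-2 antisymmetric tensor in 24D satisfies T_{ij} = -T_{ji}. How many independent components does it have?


An antisymmetric rank-2 tensor satisfies A_{ij} = -A_{ji}, so diagonal entries are zero.
The independent components are the upper-triangular entries: C(n, 2) = n(n-1)/2.
n = 24
C(24, 2) = 24 * 23 / 2 = 552 / 2 = 276

276


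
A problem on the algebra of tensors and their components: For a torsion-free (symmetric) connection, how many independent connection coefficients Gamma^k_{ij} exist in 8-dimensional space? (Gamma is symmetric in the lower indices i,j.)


Christoffel symbols Gamma^k_{ij} are symmetric in i,j, so there are d * d(d+1)/2 independent symbols.
d = 8
d(d+1)/2 = 8 * 9 / 2 = 36
Total = 8 * 36 = 288

288


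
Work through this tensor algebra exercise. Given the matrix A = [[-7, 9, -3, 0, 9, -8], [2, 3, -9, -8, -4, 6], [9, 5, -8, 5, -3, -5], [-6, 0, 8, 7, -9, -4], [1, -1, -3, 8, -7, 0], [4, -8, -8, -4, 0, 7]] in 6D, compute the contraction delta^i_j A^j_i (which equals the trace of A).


The contraction (trace) of a rank-2 tensor is the sum of its diagonal elements.
Diagonal entries: A[1,1] = -7, A[2,2] = 3, A[3,3] = -8, A[4,4] = 7, A[5,5] = -7, A[6,6] = 7
Tr(A) = -7 + 3 + -8 + 7 + -7 + 7 = -5

-5


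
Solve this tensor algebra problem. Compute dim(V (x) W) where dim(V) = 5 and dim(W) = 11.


The dimension of a tensor product is the product of dimensions.
dim(V) = 5, dim(W) = 11
dim(V (x) W) = 5 * 11 = 55

55


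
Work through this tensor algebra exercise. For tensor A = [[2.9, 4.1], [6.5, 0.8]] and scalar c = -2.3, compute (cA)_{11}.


Scalar multiplication: (cA)_{ij} = c * A_{ij}.
c = -2.3
A_{11} = 2.9
(cA)_{11} = -2.3 * 2.9 = -6.67

-6.67


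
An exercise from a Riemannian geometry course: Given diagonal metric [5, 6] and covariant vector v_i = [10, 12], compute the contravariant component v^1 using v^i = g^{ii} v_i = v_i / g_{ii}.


To raise an index with a diagonal metric: v^i = v_i / g_{ii}.
For index 1: v_1 = 10, g_{11} = 5
v^1 = 10 / 5 = 2

2


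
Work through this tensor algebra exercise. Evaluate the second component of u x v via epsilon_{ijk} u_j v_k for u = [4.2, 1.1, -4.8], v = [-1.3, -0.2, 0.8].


(u x v)_2 = sum_{j,k} epsilon_{2jk} u_j v_k. Only permutations of (1,2,3) contribute; the two non-zero terms are:
eps_{213} u_1 v_3 = -1 * 4.2 * 0.8 = -3.36
eps_{231} u_3 v_1 = 1 * -4.8 * -1.3 = 6.24
(u x v)_2 = 2.88

2.88


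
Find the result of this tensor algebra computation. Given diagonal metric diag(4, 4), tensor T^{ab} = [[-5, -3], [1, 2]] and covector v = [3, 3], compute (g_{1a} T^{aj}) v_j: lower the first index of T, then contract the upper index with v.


Step 1: lower the first index. For a diagonal metric, g_{ia} T^{aj} = g_{ii} T^{ij} (no sum on i).
g_{11} = 4
S_1{}^1 = 4 * T^{11} = 4 * -5 = -20
S_1{}^2 = 4 * T^{12} = 4 * -3 = -12
Step 2: contract S_1{}^j with v_j.
S_1{}^1 * v_1 = -20 * 3 = -60
S_1{}^2 * v_2 = -12 * 3 = -36
Result = -60 + -36 = -96

-96


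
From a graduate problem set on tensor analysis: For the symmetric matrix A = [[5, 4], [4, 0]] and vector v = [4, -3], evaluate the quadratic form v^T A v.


First compute Av:
(Av)_1 = 5*4 + 4*-3 = 8
(Av)_2 = 4*4 + 0*-3 = 16
Av = [8, 16]
Then v^T (Av) = 4*8 + -3*16
= 32 + -48 = -16

-16


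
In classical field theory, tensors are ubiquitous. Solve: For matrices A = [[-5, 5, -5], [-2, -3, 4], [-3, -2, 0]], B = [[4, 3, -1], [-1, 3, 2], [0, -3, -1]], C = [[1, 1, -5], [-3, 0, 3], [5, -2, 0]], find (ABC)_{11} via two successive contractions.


(ABC)_{11} = sum_m (AB)_{1m} C_{m1}. First compute row 1 of AB.
(AB)_{11} = -5*4 + 5*-1 + -5*0 = -25
(AB)_{12} = -5*3 + 5*3 + -5*-3 = 15
(AB)_{13} = -5*-1 + 5*2 + -5*-1 = 20
Now contract with column 1 of C:
(AB)_{11} * C_{11} = -25 * 1 = -25
(AB)_{12} * C_{21} = 15 * -3 = -45
(AB)_{13} * C_{31} = 20 * 5 = 100
(ABC)_{11} = -25 + -45 + 100 = 30

30


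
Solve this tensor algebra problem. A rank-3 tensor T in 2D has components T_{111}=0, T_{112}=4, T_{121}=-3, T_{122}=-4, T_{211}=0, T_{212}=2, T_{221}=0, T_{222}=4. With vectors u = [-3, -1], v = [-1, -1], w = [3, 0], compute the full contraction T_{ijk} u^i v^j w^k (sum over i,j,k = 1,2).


S = sum over i,j,k of T_{ijk} u_i v_j w_k. Expanding all 8 terms:
T_{111}*u_1*v_1*w_1 = 0*-3*-1*3 = 0  (running total: 0)
T_{112}*u_1*v_1*w_2 = 4*-3*-1*0 = 0  (running total: 0)
T_{121}*u_1*v_2*w_1 = -3*-3*-1*3 = -27  (running total: -27)
T_{122}*u_1*v_2*w_2 = -4*-3*-1*0 = 0  (running total: -27)
T_{211}*u_2*v_1*w_1 = 0*-1*-1*3 = 0  (running total: -27)
T_{212}*u_2*v_1*w_2 = 2*-1*-1*0 = 0  (running total: -27)
T_{221}*u_2*v_2*w_1 = 0*-1*-1*3 = 0  (running total: -27)
T_{222}*u_2*v_2*w_2 = 4*-1*-1*0 = 0  (running total: -27)
S = -27

-27


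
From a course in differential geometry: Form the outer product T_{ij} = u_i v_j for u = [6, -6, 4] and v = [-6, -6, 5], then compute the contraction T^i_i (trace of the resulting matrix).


The outer product gives T_{ij} = u_i v_j.
The trace (contraction) is Tr(T) = sum_i T_{ii} = sum_i u_i v_i.
Diagonal entries:
T_{11} = u_1 * v_1 = 6 * -6 = -36
T_{22} = u_2 * v_2 = -6 * -6 = 36
T_{33} = u_3 * v_3 = 4 * 5 = 20
Tr(T) = -36 + 36 + 20 = 20

20


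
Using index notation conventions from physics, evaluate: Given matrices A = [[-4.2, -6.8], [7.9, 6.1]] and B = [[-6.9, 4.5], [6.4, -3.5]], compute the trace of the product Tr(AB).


Tr(AB) = sum_i (AB)_{ii} where (AB)_{ii} = sum_k A_{ik} B_{ki}.
(AB)_{11} = -4.2*-6.9 + -6.8*6.4 = -14.54
(AB)_{22} = 7.9*4.5 + 6.1*-3.5 = 14.2
Tr(AB) = -14.54 + 14.2 = -0.34

-0.34


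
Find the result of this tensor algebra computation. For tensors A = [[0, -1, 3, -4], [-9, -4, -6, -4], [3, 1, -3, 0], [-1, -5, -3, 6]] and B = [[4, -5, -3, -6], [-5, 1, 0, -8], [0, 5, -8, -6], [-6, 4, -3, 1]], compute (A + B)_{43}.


Tensor addition is component-wise: (A + B)_{ij} = A_{ij} + B_{ij}.
A_{43} = -3
B_{43} = -3
(A + B)_{43} = -3 + -3 = -6

-6


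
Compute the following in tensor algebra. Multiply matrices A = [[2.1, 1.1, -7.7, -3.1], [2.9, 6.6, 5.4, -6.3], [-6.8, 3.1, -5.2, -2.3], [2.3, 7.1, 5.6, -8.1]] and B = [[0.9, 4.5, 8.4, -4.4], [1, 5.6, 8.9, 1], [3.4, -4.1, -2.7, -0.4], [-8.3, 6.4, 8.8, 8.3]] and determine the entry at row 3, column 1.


(AB)_{ij} = sum_k A_{ik} B_{kj}.
For i=3, j=1:
A_{31} * B_{11} = -6.8 * 0.9 = -6.12
A_{32} * B_{21} = 3.1 * 1 = 3.1
A_{33} * B_{31} = -5.2 * 3.4 = -17.68
A_{34} * B_{41} = -2.3 * -8.3 = 19.09
Sum = -6.12 + 3.1 + -17.68 + 19.09 = -1.61

-1.61
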